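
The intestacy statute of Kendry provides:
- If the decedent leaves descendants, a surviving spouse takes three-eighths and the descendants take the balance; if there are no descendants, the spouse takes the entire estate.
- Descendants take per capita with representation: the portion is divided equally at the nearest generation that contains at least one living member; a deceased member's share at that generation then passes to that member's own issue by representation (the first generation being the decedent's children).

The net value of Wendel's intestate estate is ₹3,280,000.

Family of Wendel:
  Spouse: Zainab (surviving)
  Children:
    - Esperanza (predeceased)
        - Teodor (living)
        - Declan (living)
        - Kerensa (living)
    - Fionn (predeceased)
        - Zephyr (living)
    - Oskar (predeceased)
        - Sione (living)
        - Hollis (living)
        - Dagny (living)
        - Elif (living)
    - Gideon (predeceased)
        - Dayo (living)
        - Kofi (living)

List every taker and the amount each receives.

Zainab takes three-eighths of ₹3,280,000 = ₹1,230,000. The remaining ₹2,050,000 passes to the descendants.
No child survives, so the initial division is made at the grandchildren's generation.
The descendants' portion (₹2,050,000) is divided into 10 shares of ₹205,000: Teodor, Declan, Kerensa, Zephyr, Sione, Hollis, Dagny, Elif, Dayo, and Kofi each take ₹205,000.

Zainab: ₹1,230,000; Teodor: ₹205,000; Declan: ₹205,000; Kerensa: ₹205,000; Zephyr: ₹205,000; Sione: ₹205,000; Hollis: ₹205,000; Dagny: ₹205,000; Elif: ₹205,000; Dayo: ₹205,000; Kofi: ₹205,000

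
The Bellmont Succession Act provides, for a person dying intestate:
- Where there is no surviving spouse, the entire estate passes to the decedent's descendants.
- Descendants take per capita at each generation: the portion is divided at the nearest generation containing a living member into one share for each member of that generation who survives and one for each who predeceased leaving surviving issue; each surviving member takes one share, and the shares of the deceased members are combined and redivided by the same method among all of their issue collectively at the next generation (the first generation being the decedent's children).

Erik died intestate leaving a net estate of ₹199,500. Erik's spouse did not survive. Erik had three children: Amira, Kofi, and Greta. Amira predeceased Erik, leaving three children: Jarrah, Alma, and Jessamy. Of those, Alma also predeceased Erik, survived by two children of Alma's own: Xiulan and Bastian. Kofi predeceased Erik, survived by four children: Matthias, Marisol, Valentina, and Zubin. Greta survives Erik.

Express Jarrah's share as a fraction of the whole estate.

Jarrah receives 2/21 of the estate.

The entire ₹199,500 passes to the descendants.
That amount (₹199,500) is divided at the children's generation into 3 shares of ₹66,500. Greta takes ₹66,500. The 2 shares of the deceased (Amira and Kofi) are combined into a pool of ₹133,000.
That pool (₹133,000) is divided at the grandchildren's generation into 7 shares of ₹19,000. Jarrah, Jessamy, Matthias, Marisol, Valentina, and Zubin each take ₹19,000. The remaining share for the deceased Alma (₹19,000) is carried to the next generation.
That pool (₹19,000) is divided at the great-grandchildren's generation equally among Xiulan and Bastian: ₹9,500 each.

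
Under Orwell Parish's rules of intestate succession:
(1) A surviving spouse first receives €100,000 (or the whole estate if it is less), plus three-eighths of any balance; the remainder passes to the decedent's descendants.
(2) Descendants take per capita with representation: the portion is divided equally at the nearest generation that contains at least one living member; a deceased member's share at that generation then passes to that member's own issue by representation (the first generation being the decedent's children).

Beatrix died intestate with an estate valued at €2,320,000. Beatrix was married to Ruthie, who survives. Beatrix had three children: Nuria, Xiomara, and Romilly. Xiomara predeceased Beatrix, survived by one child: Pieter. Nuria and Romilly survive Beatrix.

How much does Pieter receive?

Pieter receives €462,500.

Ruthie first takes €100,000, leaving a balance of €2,220,000. Ruthie then takes three-eighths of the balance (€832,500), for a total of €932,500. The remaining €1,387,500 passes to the descendants.
The descendants' portion (€1,387,500) is divided into 3 shares of €462,500: Nuria and Romilly each take €462,500; Xiomara's €462,500 share passes to Xiomara's issue.
Xiomara's share (€462,500) passes entirely to Pieter.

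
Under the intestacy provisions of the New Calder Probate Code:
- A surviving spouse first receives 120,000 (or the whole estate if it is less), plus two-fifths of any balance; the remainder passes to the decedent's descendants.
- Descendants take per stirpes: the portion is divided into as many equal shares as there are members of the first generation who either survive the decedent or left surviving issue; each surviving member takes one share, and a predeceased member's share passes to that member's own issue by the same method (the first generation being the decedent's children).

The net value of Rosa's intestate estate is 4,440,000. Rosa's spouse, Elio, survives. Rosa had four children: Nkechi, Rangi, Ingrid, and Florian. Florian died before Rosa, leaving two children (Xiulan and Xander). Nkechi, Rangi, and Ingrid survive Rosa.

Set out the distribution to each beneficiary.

Elio: 1,848,000; Nkechi: 648,000; Rangi: 648,000; Ingrid: 648,000; Xiulan: 324,000; Xander: 324,000

Elio first takes 120,000, leaving a balance of 4,320,000. Elio then takes two-fifths of the balance (1,728,000), for a total of 1,848,000. The remaining 2,592,000 passes to the descendants.
The descendants' portion (2,592,000) is divided into 4 shares of 648,000: Nkechi, Rangi, and Ingrid each take 648,000; Florian's 648,000 share passes to Florian's issue.
Florian's share (648,000) is divided into 2 shares of 324,000: Xiulan and Xander each take 324,000.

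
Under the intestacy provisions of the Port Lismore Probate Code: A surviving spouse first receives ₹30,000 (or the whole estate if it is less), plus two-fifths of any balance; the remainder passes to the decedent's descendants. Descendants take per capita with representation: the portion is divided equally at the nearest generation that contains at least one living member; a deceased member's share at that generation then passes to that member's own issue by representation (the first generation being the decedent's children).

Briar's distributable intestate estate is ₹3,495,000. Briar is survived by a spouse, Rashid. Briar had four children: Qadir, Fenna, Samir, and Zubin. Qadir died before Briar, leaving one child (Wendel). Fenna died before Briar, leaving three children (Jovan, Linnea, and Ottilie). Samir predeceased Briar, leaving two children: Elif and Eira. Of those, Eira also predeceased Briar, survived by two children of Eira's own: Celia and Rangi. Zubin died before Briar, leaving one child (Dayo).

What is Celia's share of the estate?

Rashid first takes ₹30,000, leaving a balance of ₹3,465,000. Rashid then takes two-fifths of the balance (₹1,386,000), for a total of ₹1,416,000. The remaining ₹2,079,000 passes to the descendants.
No child survives, so the initial division is made at the grandchildren's generation.
The descendants' portion (₹2,079,000) is divided into 7 shares of ₹297,000: Wendel, Jovan, Linnea, Ottilie, Elif, and Dayo each take ₹297,000; Eira's ₹297,000 share passes to Eira's issue.
Eira's share (₹297,000) is divided into 2 shares of ₹148,500: Celia and Rangi each take ₹148,500.

Celia receives ₹148,500.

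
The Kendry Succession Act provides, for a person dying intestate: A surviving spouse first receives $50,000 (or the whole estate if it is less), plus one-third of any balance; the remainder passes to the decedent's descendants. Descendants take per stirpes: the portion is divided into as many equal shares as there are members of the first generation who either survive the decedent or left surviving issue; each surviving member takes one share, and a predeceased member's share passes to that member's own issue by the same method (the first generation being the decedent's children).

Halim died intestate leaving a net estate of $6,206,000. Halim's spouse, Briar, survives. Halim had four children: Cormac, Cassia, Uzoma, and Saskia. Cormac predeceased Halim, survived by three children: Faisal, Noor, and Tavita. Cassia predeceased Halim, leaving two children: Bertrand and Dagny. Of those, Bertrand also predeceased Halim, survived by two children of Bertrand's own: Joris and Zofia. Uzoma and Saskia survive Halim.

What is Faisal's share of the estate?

Briar first takes $50,000, leaving a balance of $6,156,000. Briar then takes one-third of the balance ($2,052,000), for a total of $2,102,000. The remaining $4,104,000 passes to the descendants.
The descendants' portion ($4,104,000) is divided into 4 shares of $1,026,000: Uzoma and Saskia each take $1,026,000; Cormac's $1,026,000 share passes to Cormac's issue; Cassia's $1,026,000 share passes to Cassia's issue.
Cormac's share ($1,026,000) is divided into 3 shares of $342,000: Faisal, Noor, and Tavita each take $342,000.
Cassia's share ($1,026,000) is divided into 2 shares of $513,000: Dagny takes $513,000; Bertrand's $513,000 share passes to Bertrand's issue.
Bertrand's share ($513,000) is divided into 2 shares of $256,500: Joris and Zofia each take $256,500.

Faisal receives $342,000.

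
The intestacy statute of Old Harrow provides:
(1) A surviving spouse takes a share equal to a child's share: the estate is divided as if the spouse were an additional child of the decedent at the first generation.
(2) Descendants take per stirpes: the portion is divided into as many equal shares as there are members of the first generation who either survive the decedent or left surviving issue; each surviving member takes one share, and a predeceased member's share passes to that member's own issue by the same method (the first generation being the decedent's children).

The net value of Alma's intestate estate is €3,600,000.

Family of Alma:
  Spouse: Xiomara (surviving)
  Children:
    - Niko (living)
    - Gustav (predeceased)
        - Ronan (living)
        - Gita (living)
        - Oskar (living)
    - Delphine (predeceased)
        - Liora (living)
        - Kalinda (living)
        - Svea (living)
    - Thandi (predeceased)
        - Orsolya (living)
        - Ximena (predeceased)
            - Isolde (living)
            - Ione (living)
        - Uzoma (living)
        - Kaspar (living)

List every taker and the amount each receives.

Xiomara: €720,000; Niko: €720,000; Ronan: €240,000; Gita: €240,000; Oskar: €240,000; Liora: €240,000; Kalinda: €240,000; Svea: €240,000; Orsolya: €180,000; Isolde: €90,000; Ione: €90,000; Uzoma: €180,000; Kaspar: €180,000

The spouse counts as an additional share at the children's level, so there are 5 primary shares of €720,000. Xiomara takes one such share (€720,000).
The children's combined portion (€2,880,000) is divided into 4 shares of €720,000: Niko takes €720,000; Gustav's €720,000 share passes to Gustav's issue; Delphine's €720,000 share passes to Delphine's issue; Thandi's €720,000 share passes to Thandi's issue.
Gustav's share (€720,000) is divided into 3 shares of €240,000: Ronan, Gita, and Oskar each take €240,000.
Delphine's share (€720,000) is divided into 3 shares of €240,000: Liora, Kalinda, and Svea each take €240,000.
Thandi's share (€720,000) is divided into 4 shares of €180,000: Orsolya, Uzoma, and Kaspar each take €180,000; Ximena's €180,000 share passes to Ximena's issue.
Ximena's share (€180,000) is divided into 2 shares of €90,000: Isolde and Ione each take €90,000.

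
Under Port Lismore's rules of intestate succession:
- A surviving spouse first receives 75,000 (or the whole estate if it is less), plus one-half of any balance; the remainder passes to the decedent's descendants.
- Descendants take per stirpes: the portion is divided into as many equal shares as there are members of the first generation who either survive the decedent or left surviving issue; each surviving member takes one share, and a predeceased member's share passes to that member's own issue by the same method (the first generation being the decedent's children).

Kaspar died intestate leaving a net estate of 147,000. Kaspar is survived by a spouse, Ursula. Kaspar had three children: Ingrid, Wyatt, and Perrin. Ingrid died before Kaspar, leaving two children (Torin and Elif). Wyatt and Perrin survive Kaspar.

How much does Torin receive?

Torin receives 6,000.

Ursula first takes 75,000, leaving a balance of 72,000. Ursula then takes one-half of the balance (36,000), for a total of 111,000. The remaining 36,000 passes to the descendants.
The descendants' portion (36,000) is divided into 3 shares of 12,000: Wyatt and Perrin each take 12,000; Ingrid's 12,000 share passes to Ingrid's issue.
Ingrid's share (12,000) is divided into 2 shares of 6,000: Torin and Elif each take 6,000.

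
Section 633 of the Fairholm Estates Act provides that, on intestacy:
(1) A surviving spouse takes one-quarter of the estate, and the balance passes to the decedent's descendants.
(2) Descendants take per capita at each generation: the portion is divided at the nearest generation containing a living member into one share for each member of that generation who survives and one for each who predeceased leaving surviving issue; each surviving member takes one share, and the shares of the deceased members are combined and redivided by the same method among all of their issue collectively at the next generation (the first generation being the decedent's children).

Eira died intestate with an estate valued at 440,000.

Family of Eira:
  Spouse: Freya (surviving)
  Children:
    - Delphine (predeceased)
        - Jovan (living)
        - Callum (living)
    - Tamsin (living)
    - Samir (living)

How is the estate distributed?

Freya takes one-quarter of 440,000 = 110,000. The remaining 330,000 passes to the descendants.
The descendants' portion (330,000) is divided at the children's generation into 3 shares of 110,000. Tamsin and Samir each take 110,000. The remaining share for the deceased Delphine (110,000) is carried to the next generation.
That pool (110,000) is divided at the grandchildren's generation equally among Jovan and Callum: 55,000 each.

Freya: 110,000; Jovan: 55,000; Callum: 55,000; Tamsin: 110,000; Samir: 110,000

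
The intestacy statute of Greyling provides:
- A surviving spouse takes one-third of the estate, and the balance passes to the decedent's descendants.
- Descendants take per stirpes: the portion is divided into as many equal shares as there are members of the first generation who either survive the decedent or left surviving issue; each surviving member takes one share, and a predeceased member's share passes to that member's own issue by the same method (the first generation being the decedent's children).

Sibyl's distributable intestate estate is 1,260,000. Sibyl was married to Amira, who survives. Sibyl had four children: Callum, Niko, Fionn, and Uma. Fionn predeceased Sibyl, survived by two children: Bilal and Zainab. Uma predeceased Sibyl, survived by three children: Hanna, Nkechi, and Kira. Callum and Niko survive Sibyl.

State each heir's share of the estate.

Amira: 420,000; Callum: 210,000; Niko: 210,000; Bilal: 105,000; Zainab: 105,000; Hanna: 70,000; Nkechi: 70,000; Kira: 70,000

Amira takes one-third of 1,260,000 = 420,000. The remaining 840,000 passes to the descendants.
The descendants' portion (840,000) is divided into 4 shares of 210,000: Callum and Niko each take 210,000; Fionn's 210,000 share passes to Fionn's issue; Uma's 210,000 share passes to Uma's issue.
Fionn's share (210,000) is divided into 2 shares of 105,000: Bilal and Zainab each take 105,000.
Uma's share (210,000) is divided into 3 shares of 70,000: Hanna, Nkechi, and Kira each take 70,000.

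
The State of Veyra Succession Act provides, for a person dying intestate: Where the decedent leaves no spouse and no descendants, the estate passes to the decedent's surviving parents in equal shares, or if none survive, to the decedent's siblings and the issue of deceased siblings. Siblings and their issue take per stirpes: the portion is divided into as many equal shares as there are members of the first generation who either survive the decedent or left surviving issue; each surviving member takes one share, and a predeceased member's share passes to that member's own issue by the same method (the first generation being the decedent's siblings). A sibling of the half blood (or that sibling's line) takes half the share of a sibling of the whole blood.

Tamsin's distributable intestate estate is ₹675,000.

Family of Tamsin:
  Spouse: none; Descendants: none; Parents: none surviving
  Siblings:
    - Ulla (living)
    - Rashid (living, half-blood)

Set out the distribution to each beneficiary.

Ulla: ₹450,000; Rashid: ₹225,000

The entire ₹675,000 passes to the siblings and their issue.
Counting each half-blood sibling's line as half a unit, there are 3/2 units in ₹675,000, so one unit is ₹450,000. Whole-blood lines (Ulla) take ₹450,000 each; half-blood lines (Rashid) take ₹225,000 each.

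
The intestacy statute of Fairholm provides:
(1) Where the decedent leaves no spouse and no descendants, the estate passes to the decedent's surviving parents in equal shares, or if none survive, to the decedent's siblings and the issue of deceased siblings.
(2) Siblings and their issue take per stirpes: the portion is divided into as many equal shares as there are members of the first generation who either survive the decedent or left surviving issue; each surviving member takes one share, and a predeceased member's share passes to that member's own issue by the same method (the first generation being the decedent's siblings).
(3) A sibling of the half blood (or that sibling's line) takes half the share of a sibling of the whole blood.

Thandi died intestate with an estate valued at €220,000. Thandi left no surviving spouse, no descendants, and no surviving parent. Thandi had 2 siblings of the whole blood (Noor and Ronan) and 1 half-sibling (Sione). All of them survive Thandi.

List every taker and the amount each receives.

The entire €220,000 passes to the siblings and their issue.
Counting each half-blood sibling's line as half a unit, there are 5/2 units in €220,000, so one unit is €88,000. Whole-blood lines (Noor and Ronan) take €88,000 each; half-blood lines (Sione) take €44,000 each.

Noor: €88,000; Ronan: €88,000; Sione: €44,000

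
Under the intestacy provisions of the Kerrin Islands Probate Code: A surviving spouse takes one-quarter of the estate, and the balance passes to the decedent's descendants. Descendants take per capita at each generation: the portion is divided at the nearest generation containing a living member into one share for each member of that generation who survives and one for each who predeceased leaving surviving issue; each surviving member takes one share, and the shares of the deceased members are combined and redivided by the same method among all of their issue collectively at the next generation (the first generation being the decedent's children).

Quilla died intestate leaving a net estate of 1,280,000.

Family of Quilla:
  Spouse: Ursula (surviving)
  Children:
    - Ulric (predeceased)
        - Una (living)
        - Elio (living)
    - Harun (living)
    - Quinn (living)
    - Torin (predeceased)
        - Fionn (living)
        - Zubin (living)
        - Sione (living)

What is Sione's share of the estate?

Ursula takes one-quarter of 1,280,000 = 320,000. The remaining 960,000 passes to the descendants.
The descendants' portion (960,000) is divided at the children's generation into 4 shares of 240,000. Harun and Quinn each take 240,000. The 2 shares of the deceased (Ulric and Torin) are combined into a pool of 480,000.
That pool (480,000) is divided at the grandchildren's generation equally among Una, Elio, Fionn, Zubin, and Sione: 96,000 each.

Sione receives 96,000.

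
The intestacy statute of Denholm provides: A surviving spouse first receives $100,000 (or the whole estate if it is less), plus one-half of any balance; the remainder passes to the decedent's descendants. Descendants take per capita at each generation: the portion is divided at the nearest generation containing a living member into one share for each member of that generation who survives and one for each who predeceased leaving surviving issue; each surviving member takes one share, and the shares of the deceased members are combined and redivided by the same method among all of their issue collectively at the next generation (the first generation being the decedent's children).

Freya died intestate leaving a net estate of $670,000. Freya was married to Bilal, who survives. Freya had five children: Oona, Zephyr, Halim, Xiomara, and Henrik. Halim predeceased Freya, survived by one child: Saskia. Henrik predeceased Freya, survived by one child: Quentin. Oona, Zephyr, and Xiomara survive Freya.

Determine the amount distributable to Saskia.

Bilal first takes $100,000, leaving a balance of $570,000. Bilal then takes one-half of the balance ($285,000), for a total of $385,000. The remaining $285,000 passes to the descendants.
The descendants' portion ($285,000) is divided at the children's generation into 5 shares of $57,000. Oona, Zephyr, and Xiomara each take $57,000. The 2 shares of the deceased (Halim and Henrik) are combined into a pool of $114,000.
That pool ($114,000) is divided at the grandchildren's generation equally among Saskia and Quentin: $57,000 each.

Saskia receives $57,000.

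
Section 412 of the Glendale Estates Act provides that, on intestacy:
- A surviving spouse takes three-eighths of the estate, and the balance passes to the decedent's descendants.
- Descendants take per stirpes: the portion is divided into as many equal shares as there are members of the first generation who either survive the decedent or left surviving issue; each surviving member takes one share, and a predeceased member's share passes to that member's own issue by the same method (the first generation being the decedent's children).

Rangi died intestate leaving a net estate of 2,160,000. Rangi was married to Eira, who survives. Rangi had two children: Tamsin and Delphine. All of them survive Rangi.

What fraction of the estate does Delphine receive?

Eira takes three-eighths of 2,160,000 = 810,000. The remaining 1,350,000 passes to the descendants.
The descendants' portion (1,350,000) is divided into 2 shares of 675,000: Tamsin and Delphine each take 675,000.

Delphine receives 5/16 of the estate.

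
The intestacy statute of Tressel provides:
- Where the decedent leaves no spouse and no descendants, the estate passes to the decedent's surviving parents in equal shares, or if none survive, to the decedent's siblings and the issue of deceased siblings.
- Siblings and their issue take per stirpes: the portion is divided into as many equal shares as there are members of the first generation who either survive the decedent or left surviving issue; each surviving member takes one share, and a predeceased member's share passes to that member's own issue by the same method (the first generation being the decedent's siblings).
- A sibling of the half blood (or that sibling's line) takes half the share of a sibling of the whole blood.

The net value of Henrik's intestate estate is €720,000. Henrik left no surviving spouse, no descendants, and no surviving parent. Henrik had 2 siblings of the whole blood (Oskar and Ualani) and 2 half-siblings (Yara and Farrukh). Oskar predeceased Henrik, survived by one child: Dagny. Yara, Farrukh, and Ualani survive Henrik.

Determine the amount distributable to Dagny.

The entire €720,000 passes to the siblings and their issue.
Counting each half-blood sibling's line as half a unit, there are 3 units in €720,000, so one unit is €240,000. Whole-blood lines (Oskar and Ualani) take €240,000 each; half-blood lines (Yara and Farrukh) take €120,000 each.
Oskar's share (€240,000) passes entirely to Dagny.

Dagny receives €240,000.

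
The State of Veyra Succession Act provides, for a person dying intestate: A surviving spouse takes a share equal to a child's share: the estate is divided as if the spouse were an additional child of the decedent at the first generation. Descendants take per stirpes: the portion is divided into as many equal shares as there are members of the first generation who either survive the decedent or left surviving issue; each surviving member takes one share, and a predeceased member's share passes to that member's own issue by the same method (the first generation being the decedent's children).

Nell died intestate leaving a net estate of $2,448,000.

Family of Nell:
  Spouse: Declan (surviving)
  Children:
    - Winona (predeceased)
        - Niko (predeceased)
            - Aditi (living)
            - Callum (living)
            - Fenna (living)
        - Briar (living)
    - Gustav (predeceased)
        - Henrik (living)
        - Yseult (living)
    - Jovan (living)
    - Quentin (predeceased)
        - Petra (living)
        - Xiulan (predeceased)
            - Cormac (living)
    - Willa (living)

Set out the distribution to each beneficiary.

The spouse counts as an additional share at the children's level, so there are 6 primary shares of $408,000. Declan takes one such share ($408,000).
The children's combined portion ($2,040,000) is divided into 5 shares of $408,000: Jovan and Willa each take $408,000; Winona's $408,000 share passes to Winona's issue; Gustav's $408,000 share passes to Gustav's issue; Quentin's $408,000 share passes to Quentin's issue.
Winona's share ($408,000) is divided into 2 shares of $204,000: Briar takes $204,000; Niko's $204,000 share passes to Niko's issue.
Niko's share ($204,000) is divided into 3 shares of $68,000: Aditi, Callum, and Fenna each take $68,000.
Gustav's share ($408,000) is divided into 2 shares of $204,000: Henrik and Yseult each take $204,000.
Quentin's share ($408,000) is divided into 2 shares of $204,000: Petra takes $204,000; Xiulan's $204,000 share passes to Xiulan's issue.
Xiulan's share ($204,000) passes entirely to Cormac.

Declan: $408,000; Aditi: $68,000; Callum: $68,000; Fenna: $68,000; Briar: $204,000; Henrik: $204,000; Yseult: $204,000; Jovan: $408,000; Petra: $204,000; Cormac: $204,000; Willa: $408,000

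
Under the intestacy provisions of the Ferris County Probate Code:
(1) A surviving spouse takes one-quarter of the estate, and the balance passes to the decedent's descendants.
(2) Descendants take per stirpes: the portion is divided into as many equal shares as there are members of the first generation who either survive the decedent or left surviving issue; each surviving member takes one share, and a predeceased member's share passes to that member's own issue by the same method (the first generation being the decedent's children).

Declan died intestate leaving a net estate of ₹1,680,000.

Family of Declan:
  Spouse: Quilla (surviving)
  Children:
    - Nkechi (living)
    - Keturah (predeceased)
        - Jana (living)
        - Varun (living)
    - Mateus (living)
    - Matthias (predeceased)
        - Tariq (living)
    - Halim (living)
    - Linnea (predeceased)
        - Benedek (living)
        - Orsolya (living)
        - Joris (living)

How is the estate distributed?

Quilla: ₹420,000; Nkechi: ₹210,000; Jana: ₹105,000; Varun: ₹105,000; Mateus: ₹210,000; Tariq: ₹210,000; Halim: ₹210,000; Benedek: ₹70,000; Orsolya: ₹70,000; Joris: ₹70,000

Quilla takes one-quarter of ₹1,680,000 = ₹420,000. The remaining ₹1,260,000 passes to the descendants.
The descendants' portion (₹1,260,000) is divided into 6 shares of ₹210,000: Nkechi, Mateus, and Halim each take ₹210,000; Keturah's ₹210,000 share passes to Keturah's issue; Matthias's ₹210,000 share passes to Matthias's issue; Linnea's ₹210,000 share passes to Linnea's issue.
Keturah's share (₹210,000) is divided into 2 shares of ₹105,000: Jana and Varun each take ₹105,000.
Matthias's share (₹210,000) passes entirely to Tariq.
Linnea's share (₹210,000) is divided into 3 shares of ₹70,000: Benedek, Orsolya, and Joris each take ₹70,000.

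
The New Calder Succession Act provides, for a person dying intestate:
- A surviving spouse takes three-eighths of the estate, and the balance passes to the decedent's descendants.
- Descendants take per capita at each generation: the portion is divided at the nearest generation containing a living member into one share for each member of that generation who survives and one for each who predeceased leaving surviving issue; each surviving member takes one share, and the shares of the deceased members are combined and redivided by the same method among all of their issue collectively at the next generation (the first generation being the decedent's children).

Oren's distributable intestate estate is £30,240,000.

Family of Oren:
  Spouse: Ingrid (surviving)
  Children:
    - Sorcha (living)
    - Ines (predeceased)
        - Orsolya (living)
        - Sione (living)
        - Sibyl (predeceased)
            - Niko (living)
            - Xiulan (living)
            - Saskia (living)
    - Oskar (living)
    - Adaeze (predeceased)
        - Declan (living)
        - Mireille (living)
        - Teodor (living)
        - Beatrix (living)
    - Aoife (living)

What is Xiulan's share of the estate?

Ingrid takes three-eighths of £30,240,000 = £11,340,000. The remaining £18,900,000 passes to the descendants.
The descendants' portion (£18,900,000) is divided at the children's generation into 5 shares of £3,780,000. Sorcha, Oskar, and Aoife each take £3,780,000. The 2 shares of the deceased (Ines and Adaeze) are combined into a pool of £7,560,000.
That pool (£7,560,000) is divided at the grandchildren's generation into 7 shares of £1,080,000. Orsolya, Sione, Declan, Mireille, Teodor, and Beatrix each take £1,080,000. The remaining share for the deceased Sibyl (£1,080,000) is carried to the next generation.
That pool (£1,080,000) is divided at the great-grandchildren's generation equally among Niko, Xiulan, and Saskia: £360,000 each.

Xiulan receives £360,000.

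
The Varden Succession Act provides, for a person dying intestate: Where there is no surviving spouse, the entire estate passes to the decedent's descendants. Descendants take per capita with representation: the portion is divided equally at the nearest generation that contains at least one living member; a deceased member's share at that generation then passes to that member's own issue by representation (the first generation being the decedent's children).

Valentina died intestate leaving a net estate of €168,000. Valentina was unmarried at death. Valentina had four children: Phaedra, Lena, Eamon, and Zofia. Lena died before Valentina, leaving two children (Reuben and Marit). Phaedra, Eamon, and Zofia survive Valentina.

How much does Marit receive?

Marit receives €21,000.

The entire €168,000 passes to the descendants.
That amount (€168,000) is divided into 4 shares of €42,000: Phaedra, Eamon, and Zofia each take €42,000; Lena's €42,000 share passes to Lena's issue.
Lena's share (€42,000) is divided into 2 shares of €21,000: Reuben and Marit each take €21,000.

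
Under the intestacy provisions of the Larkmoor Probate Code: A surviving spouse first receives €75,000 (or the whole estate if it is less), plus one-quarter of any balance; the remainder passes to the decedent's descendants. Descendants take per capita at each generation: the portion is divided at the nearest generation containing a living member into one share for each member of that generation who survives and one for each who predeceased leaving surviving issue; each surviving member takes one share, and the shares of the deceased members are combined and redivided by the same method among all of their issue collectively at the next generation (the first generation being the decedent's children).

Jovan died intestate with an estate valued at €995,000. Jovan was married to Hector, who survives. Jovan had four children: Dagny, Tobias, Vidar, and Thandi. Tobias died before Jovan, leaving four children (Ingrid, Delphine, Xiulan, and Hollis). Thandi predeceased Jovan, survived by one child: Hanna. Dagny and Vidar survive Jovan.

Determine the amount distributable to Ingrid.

Hector first takes €75,000, leaving a balance of €920,000. Hector then takes one-quarter of the balance (€230,000), for a total of €305,000. The remaining €690,000 passes to the descendants.
The descendants' portion (€690,000) is divided at the children's generation into 4 shares of €172,500. Dagny and Vidar each take €172,500. The 2 shares of the deceased (Tobias and Thandi) are combined into a pool of €345,000.
That pool (€345,000) is divided at the grandchildren's generation equally among Ingrid, Delphine, Xiulan, Hollis, and Hanna: €69,000 each.

Ingrid receives €69,000.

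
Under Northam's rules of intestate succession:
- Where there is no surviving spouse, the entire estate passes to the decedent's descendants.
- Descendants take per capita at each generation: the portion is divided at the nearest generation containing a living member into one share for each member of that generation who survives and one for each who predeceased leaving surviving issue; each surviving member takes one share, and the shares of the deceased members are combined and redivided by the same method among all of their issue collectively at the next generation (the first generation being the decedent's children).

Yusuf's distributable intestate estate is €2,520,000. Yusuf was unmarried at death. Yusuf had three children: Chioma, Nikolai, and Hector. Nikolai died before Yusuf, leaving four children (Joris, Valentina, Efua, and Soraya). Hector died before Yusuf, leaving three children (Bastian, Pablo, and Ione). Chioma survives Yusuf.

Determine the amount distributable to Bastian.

The entire €2,520,000 passes to the descendants.
That amount (€2,520,000) is divided at the children's generation into 3 shares of €840,000. Chioma takes €840,000. The 2 shares of the deceased (Nikolai and Hector) are combined into a pool of €1,680,000.
That pool (€1,680,000) is divided at the grandchildren's generation equally among Joris, Valentina, Efua, Soraya, Bastian, Pablo, and Ione: €240,000 each.

Bastian receives €240,000.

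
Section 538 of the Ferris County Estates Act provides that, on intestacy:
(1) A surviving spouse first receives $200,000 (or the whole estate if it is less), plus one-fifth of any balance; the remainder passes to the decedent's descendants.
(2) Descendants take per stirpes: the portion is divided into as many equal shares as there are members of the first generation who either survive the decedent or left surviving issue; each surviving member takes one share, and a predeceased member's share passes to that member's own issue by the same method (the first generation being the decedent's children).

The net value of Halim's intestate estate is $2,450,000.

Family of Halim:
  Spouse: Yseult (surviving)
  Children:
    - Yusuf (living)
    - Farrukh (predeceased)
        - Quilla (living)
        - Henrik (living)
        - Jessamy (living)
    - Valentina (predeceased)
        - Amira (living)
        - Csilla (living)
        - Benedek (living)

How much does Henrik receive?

Henrik receives $200,000.

Yseult first takes $200,000, leaving a balance of $2,250,000. Yseult then takes one-fifth of the balance ($450,000), for a total of $650,000. The remaining $1,800,000 passes to the descendants.
The descendants' portion ($1,800,000) is divided into 3 shares of $600,000: Yusuf takes $600,000; Farrukh's $600,000 share passes to Farrukh's issue; Valentina's $600,000 share passes to Valentina's issue.
Farrukh's share ($600,000) is divided into 3 shares of $200,000: Quilla, Henrik, and Jessamy each take $200,000.
Valentina's share ($600,000) is divided into 3 shares of $200,000: Amira, Csilla, and Benedek each take $200,000.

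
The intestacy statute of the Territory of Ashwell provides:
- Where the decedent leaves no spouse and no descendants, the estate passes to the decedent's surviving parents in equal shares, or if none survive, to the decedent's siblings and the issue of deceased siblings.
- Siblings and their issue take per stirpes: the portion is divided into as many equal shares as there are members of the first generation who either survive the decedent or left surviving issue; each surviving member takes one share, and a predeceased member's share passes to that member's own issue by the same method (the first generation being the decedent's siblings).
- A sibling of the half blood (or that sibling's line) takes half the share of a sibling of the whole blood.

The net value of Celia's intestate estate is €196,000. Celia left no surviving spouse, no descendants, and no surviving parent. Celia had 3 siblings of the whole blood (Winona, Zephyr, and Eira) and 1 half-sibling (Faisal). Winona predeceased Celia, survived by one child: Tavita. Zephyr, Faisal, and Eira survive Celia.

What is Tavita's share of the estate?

The entire €196,000 passes to the siblings and their issue.
Counting each half-blood sibling's line as half a unit, there are 7/2 units in €196,000, so one unit is €56,000. Whole-blood lines (Winona, Zephyr, and Eira) take €56,000 each; half-blood lines (Faisal) take €28,000 each.
Winona's share (€56,000) passes entirely to Tavita.

Tavita receives €56,000.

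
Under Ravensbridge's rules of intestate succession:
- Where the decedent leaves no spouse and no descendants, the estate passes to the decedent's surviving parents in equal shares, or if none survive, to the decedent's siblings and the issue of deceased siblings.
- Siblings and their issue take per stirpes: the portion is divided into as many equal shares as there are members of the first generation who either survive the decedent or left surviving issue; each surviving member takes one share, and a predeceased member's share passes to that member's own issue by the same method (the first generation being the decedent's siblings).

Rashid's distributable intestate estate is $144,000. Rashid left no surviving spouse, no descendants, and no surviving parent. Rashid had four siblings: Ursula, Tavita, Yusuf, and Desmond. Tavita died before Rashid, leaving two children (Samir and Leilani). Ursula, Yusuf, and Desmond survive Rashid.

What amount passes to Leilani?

Leilani receives $18,000.

The entire $144,000 passes to the siblings and their issue.
That amount ($144,000) is divided into 4 shares of $36,000: Ursula, Yusuf, and Desmond each take $36,000; Tavita's $36,000 share passes to Tavita's issue.
Tavita's share ($36,000) is divided into 2 shares of $18,000: Samir and Leilani each take $18,000.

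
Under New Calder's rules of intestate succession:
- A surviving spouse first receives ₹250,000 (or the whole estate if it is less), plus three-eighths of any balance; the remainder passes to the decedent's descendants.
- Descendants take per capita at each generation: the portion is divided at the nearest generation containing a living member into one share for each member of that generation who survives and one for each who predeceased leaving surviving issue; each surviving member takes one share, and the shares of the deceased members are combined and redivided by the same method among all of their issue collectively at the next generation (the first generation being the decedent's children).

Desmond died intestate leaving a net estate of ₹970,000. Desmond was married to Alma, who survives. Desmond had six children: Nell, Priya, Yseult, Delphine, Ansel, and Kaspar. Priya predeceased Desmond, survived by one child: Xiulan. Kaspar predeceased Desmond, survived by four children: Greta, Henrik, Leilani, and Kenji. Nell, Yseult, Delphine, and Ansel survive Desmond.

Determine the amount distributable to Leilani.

Leilani receives ₹30,000.

Alma first takes ₹250,000, leaving a balance of ₹720,000. Alma then takes three-eighths of the balance (₹270,000), for a total of ₹520,000. The remaining ₹450,000 passes to the descendants.
The descendants' portion (₹450,000) is divided at the children's generation into 6 shares of ₹75,000. Nell, Yseult, Delphine, and Ansel each take ₹75,000. The 2 shares of the deceased (Priya and Kaspar) are combined into a pool of ₹150,000.
That pool (₹150,000) is divided at the grandchildren's generation equally among Xiulan, Greta, Henrik, Leilani, and Kenji: ₹30,000 each.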